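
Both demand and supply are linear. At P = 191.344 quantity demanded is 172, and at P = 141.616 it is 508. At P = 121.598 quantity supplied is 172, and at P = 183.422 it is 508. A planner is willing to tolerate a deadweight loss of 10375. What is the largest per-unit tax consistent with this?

Demand slope = (141.616 − 191.344)/(508 − 172) = −0.148, so P = 216.8 − 0.148Q.
Supply slope = (183.422 − 121.598)/(508 − 172) = 0.184, so P = 89.95 + 0.184Q.
Competitive equilibrium: 216.8 − 0.148Q = 89.95 + 0.184Q → Q* = 382.0783, P* = 160.2524.
A tax t gives ΔQ = t/0.332 and wedge t, so DWL = t²/0.664.
t²/0.664 = 10375 → t² = 6889 → t = 83.

83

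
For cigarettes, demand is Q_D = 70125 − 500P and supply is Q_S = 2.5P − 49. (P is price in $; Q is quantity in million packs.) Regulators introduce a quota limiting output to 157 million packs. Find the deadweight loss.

In inverse form: demand P = 140.25 − 0.002Q, supply P = 19.6 + 0.4Q.
Competitive equilibrium: 140.25 − 0.002Q = 19.6 + 0.4Q → Q* = 300.1244, P* = 139.6498.
At Q = 157: demand price = 140.25 − 0.002·157 = 139.936; supply price = 19.6 + 0.4·157 = 82.4.
ΔQ = 300.1244 − 157 = 143.1244; wedge = 139.936 − 82.4 = 57.536.
The triangle = ½ × 143.1244 × 57.536 = $4117.40 million.

$4117.40 million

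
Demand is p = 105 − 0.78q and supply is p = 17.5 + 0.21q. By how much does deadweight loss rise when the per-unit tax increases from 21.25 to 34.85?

385.33

Competitive equilibrium: 105 − 0.78q = 17.5 + 0.21q → q* = 88.3838, p* = 36.0606.
For a per-unit tax t: Δq = t/0.99, so DWL = ½·t·(t/0.99) = t²/1.98.
At t = 21.25: DWL = 228.062. At t = 34.85: DWL = 613.395.
Increase = 613.395 − 228.062 = 385.33.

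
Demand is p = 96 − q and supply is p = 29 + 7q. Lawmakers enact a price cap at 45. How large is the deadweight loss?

148.32

Competitive equilibrium: 96 − q = 29 + 7q → q* = 8.375, p* = 87.625.
At the ceiling p = 45, quantity supplied = (45 − 29)/7 = 2.2857.
Willingness to pay at q' = 2.2857: 96 − 1·2.2857 = 93.7143.
Δq = 8.375 − 2.2857 = 6.0893; wedge = 93.7143 − 45 = 48.7143.
The triangle = ½ × 6.0893 × 48.7143 = 148.32.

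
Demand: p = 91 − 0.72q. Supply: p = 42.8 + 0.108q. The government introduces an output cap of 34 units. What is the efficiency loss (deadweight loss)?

Competitive equilibrium: 91 − 0.72q = 42.8 + 0.108q → q* = 58.2126, p* = 49.087.
At q = 34: demand price = 91 − 0.72·34 = 66.52; supply price = 42.8 + 0.108·34 = 46.472.
Δq = 58.2126 − 34 = 24.2126; wedge = 66.52 − 46.472 = 20.048.
The triangle = ½ × 24.2126 × 20.048 = 242.71.

242.71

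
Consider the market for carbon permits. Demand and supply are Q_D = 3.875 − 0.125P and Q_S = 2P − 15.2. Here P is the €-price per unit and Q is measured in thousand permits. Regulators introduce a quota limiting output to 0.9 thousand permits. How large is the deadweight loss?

In inverse form: demand P = 31 − 8Q, supply P = 7.6 + 0.5Q.
Competitive equilibrium: 31 − 8Q = 7.6 + 0.5Q → Q* = 2.7529, P* = 8.9765.
At Q = 0.9: demand price = 31 − 8·0.9 = 23.8; supply price = 7.6 + 0.5·0.9 = 8.05.
ΔQ = 2.7529 − 0.9 = 1.8529; wedge = 23.8 − 8.05 = 15.75.
Welfare loss = ½ × 1.8529 × 15.75 = €14.59 thousand.

€14.59 thousand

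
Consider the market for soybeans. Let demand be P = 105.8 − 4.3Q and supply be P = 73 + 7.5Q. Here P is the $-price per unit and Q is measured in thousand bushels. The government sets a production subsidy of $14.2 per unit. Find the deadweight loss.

$8.54 thousand

Competitive equilibrium: 105.8 − 4.3Q = 73 + 7.5Q → Q* = 2.7797, P* = 93.8475.
The subsidy lowers effective supply by 14.2: P = 58.8 + 7.5Q.
New quantity: 105.8 − 4.3Q = 58.8 + 7.5Q → Q' = 3.9831.
Overproduction ΔQ = 3.9831 − 2.7797 = 1.2034; wedge = subsidy = 14.2.
The triangle = ½ × 1.2034 × 14.2 = $8.54 thousand.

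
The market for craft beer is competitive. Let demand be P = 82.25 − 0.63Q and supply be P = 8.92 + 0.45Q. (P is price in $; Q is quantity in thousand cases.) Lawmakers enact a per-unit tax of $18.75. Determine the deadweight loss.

$162.76 thousand

Competitive equilibrium: 82.25 − 0.63Q = 8.92 + 0.45Q → Q* = 67.8981, P* = 39.4742.
With the tax, the buyer price exceeds the seller price by 18.75: (82.25 − 0.63Q) − (8.92 + 0.45Q) = 18.75 → Q' = 50.537.
ΔQ = 67.8981 − 50.537 = 17.3611; the wedge equals the tax, 18.75.
Welfare loss = ½ × 17.3611 × 18.75 = $162.76 thousand.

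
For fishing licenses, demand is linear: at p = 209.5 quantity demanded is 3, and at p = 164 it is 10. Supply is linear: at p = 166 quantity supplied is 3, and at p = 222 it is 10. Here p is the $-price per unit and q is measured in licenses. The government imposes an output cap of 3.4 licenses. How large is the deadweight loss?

Demand slope = (164 − 209.5)/(10 − 3) = −6.5, so p = 229 − 6.5q.
Supply slope = (222 − 166)/(10 − 3) = 8, so p = 142 + 8q.
Competitive equilibrium: 229 − 6.5q = 142 + 8q → q* = 6, p* = 190.
At q = 3.4: demand price = 229 − 6.5·3.4 = 206.9; supply price = 142 + 8·3.4 = 169.2.
Δq = 6 − 3.4 = 2.6; wedge = 206.9 − 169.2 = 37.7.
Welfare loss = ½ × 2.6 × 37.7 = $49.01.

$49.01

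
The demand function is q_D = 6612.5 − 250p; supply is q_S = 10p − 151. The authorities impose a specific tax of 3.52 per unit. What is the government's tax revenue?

In inverse form: demand p = 26.45 − 0.004q, supply p = 15.1 + 0.1q.
Competitive equilibrium: 26.45 − 0.004q = 15.1 + 0.1q → q* = 109.1346, p* = 26.0135.
With the tax, the buyer price exceeds the seller price by 3.52: (26.45 − 0.004q) − (15.1 + 0.1q) = 3.52 → q' = 75.2885.
Tax revenue = 3.52 × 75.2885 = 265.02.

265.02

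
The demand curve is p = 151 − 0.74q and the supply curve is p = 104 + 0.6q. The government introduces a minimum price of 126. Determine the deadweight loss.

Competitive equilibrium: 151 − 0.74q = 104 + 0.6q → q* = 35.0746, p* = 125.0448.
At the floor p = 126, quantity demanded = (151 − 126)/0.74 = 33.7838.
Sellers' marginal cost at q' = 33.7838: 104 + 0.6·33.7838 = 124.2703.
Δq = 35.0746 − 33.7838 = 1.2908; wedge = 126 − 124.2703 = 1.7297.
DWL = ½ × 1.2908 × 1.7297 = 1.12.

1.12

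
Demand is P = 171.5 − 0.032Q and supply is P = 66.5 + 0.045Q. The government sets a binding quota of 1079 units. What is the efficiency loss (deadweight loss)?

3119.19

Competitive equilibrium: 171.5 − 0.032Q = 66.5 + 0.045Q → Q* = 1363.6364, P* = 127.8636.
At Q = 1079: demand price = 171.5 − 0.032·1079 = 136.972; supply price = 66.5 + 0.045·1079 = 115.055.
ΔQ = 1363.6364 − 1079 = 284.6364; wedge = 136.972 − 115.055 = 21.917.
The triangle = ½ × 284.6364 × 21.917 = 3119.19.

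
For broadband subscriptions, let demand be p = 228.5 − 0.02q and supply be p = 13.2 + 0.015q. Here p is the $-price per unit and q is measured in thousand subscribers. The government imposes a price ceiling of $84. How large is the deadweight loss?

Competitive equilibrium: 228.5 − 0.02q = 13.2 + 0.015q → q* = 6151.4286, p* = 105.4714.
At the ceiling p = 84, quantity supplied = (84 − 13.2)/0.015 = 4720.
Willingness to pay at q' = 4720: 228.5 − 0.02·4720 = 134.1.
Δq = 6151.4286 − 4720 = 1431.4286; wedge = 134.1 − 84 = 50.1.
Deadweight loss = ½ × 1431.4286 × 50.1 = $35857.29 thousand.

$35857.29 thousand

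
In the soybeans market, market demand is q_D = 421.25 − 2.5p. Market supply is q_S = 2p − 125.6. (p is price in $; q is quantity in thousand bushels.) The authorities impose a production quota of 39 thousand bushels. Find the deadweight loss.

$2769.09 thousand

In inverse form: demand p = 168.5 − 0.4q, supply p = 62.8 + 0.5q.
Competitive equilibrium: 168.5 − 0.4q = 62.8 + 0.5q → q* = 117.4444, p* = 121.5222.
At q = 39: demand price = 168.5 − 0.4·39 = 152.9; supply price = 62.8 + 0.5·39 = 82.3.
Δq = 117.4444 − 39 = 78.4444; wedge = 152.9 − 82.3 = 70.6.
The triangle = ½ × 78.4444 × 70.6 = $2769.09 thousand.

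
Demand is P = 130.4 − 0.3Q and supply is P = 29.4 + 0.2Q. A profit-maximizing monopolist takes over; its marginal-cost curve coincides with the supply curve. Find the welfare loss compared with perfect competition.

1434.52

Competitive equilibrium: 130.4 − 0.3Q = 29.4 + 0.2Q → Q* = 202, P* = 69.8.
Marginal revenue: MR = 130.4 − 0.6Q. Set MR = MC: 130.4 − 0.6Q = 29.4 + 0.2Q → Q_m = 126.25.
Price P_m = 130.4 − 0.3·126.25 = 92.525; MC(Q_m) = 29.4 + 0.2·126.25 = 54.65.
Competitive Q* = 202, so ΔQ = 75.75; wedge = 92.525 − 54.65 = 37.875.
The triangle = ½ × 75.75 × 37.875 = 1434.52.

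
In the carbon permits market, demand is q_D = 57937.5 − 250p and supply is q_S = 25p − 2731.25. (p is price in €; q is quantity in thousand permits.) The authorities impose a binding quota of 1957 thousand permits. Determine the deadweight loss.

€15049.75 thousand

In inverse form: demand p = 231.75 − 0.004q, supply p = 109.25 + 0.04q.
Competitive equilibrium: 231.75 − 0.004q = 109.25 + 0.04q → q* = 2784.0909, p* = 220.6136.
At q = 1957: demand price = 231.75 − 0.004·1957 = 223.922; supply price = 109.25 + 0.04·1957 = 187.53.
Δq = 2784.0909 − 1957 = 827.0909; wedge = 223.922 − 187.53 = 36.392.
Deadweight loss = ½ × 827.0909 × 36.392 = €15049.75 thousand.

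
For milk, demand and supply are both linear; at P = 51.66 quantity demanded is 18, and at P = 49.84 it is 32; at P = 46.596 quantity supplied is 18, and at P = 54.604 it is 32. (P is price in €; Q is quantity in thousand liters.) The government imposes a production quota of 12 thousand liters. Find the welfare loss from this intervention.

€61.29 thousand

Demand slope = (49.84 − 51.66)/(32 − 18) = −0.13, so P = 54 − 0.13Q.
Supply slope = (54.604 − 46.596)/(32 − 18) = 0.572, so P = 36.3 + 0.572Q.
Competitive equilibrium: 54 − 0.13Q = 36.3 + 0.572Q → Q* = 25.2137, P* = 50.7222.
At Q = 12: demand price = 54 − 0.13·12 = 52.44; supply price = 36.3 + 0.572·12 = 43.164.
ΔQ = 25.2137 − 12 = 13.2137; wedge = 52.44 − 43.164 = 9.276.
DWL = ½ × 13.2137 × 9.276 = €61.29 thousand.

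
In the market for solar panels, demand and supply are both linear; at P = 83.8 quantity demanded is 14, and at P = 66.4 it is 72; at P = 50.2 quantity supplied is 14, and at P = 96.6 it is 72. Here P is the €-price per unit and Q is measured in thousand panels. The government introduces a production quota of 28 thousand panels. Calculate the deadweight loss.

€150.56 thousand

Demand slope = (66.4 − 83.8)/(72 − 14) = −0.3, so P = 88 − 0.3Q.
Supply slope = (96.6 − 50.2)/(72 − 14) = 0.8, so P = 39 + 0.8Q.
Competitive equilibrium: 88 − 0.3Q = 39 + 0.8Q → Q* = 44.5455, P* = 74.6364.
At Q = 28: demand price = 88 − 0.3·28 = 79.6; supply price = 39 + 0.8·28 = 61.4.
ΔQ = 44.5455 − 28 = 16.5455; wedge = 79.6 − 61.4 = 18.2.
Welfare loss = ½ × 16.5455 × 18.2 = €150.56 thousand.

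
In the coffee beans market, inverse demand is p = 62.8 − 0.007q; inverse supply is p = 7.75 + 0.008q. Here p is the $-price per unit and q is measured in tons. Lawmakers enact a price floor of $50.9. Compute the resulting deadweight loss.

$29106.75

Competitive equilibrium: 62.8 − 0.007q = 7.75 + 0.008q → q* = 3670, p* = 37.11.
At the floor p = 50.9, quantity demanded = (62.8 − 50.9)/0.007 = 1700.
Sellers' marginal cost at q' = 1700: 7.75 + 0.008·1700 = 21.35.
Δq = 3670 − 1700 = 1970; wedge = 50.9 − 21.35 = 29.55.
DWL = ½ × 1970 × 29.55 = $29106.75.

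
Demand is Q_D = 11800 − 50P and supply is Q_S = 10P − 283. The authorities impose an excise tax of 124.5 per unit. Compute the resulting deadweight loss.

In inverse form: demand P = 236 − 0.02Q, supply P = 28.3 + 0.1Q.
Competitive equilibrium: 236 − 0.02Q = 28.3 + 0.1Q → Q* = 1730.8333, P* = 201.3833.
With the tax, the buyer price exceeds the seller price by 124.5: (236 − 0.02Q) − (28.3 + 0.1Q) = 124.5 → Q' = 693.3333.
ΔQ = 1730.8333 − 693.3333 = 1037.5; the wedge equals the tax, 124.5.
DWL = ½ × 1037.5 × 124.5 = 64584.375.

64584.375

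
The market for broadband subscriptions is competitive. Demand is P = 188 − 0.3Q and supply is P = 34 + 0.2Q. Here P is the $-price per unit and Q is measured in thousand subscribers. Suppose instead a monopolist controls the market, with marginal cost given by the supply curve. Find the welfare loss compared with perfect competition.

Competitive equilibrium: 188 − 0.3Q = 34 + 0.2Q → Q* = 308, P* = 95.6.
Marginal revenue: MR = 188 − 0.6Q. Set MR = MC: 188 − 0.6Q = 34 + 0.2Q → Q_m = 192.5.
Price P_m = 188 − 0.3·192.5 = 130.25; MC(Q_m) = 34 + 0.2·192.5 = 72.5.
Competitive Q* = 308, so ΔQ = 115.5; wedge = 130.25 − 72.5 = 57.75.
DWL = ½ × 115.5 × 57.75 = $3335.06 thousand.

$3335.06 thousand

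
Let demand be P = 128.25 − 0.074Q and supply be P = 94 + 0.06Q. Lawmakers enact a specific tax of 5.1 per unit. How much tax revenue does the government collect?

Competitive equilibrium: 128.25 − 0.074Q = 94 + 0.06Q → Q* = 255.597, P* = 109.3358.
With the tax, the buyer price exceeds the seller price by 5.1: (128.25 − 0.074Q) − (94 + 0.06Q) = 5.1 → Q' = 217.5373.
Tax revenue = 5.1 × 217.5373 = 1109.44.

1109.44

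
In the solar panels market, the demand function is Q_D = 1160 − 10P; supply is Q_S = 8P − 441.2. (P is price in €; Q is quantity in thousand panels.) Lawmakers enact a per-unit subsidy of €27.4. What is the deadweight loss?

In inverse form: demand P = 116 − 0.1Q, supply P = 55.15 + 0.125Q.
Competitive equilibrium: 116 − 0.1Q = 55.15 + 0.125Q → Q* = 270.4444, P* = 88.9556.
The subsidy lowers effective supply by 27.4: P = 27.75 + 0.125Q.
New quantity: 116 − 0.1Q = 27.75 + 0.125Q → Q' = 392.2222.
Overproduction ΔQ = 392.2222 − 270.4444 = 121.7778; wedge = subsidy = 27.4.
The triangle = ½ × 121.7778 × 27.4 = €1668.36 thousand.

€1668.36 thousand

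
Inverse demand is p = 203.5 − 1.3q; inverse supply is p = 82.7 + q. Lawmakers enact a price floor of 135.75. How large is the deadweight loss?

Competitive equilibrium: 203.5 − 1.3q = 82.7 + q → q* = 52.5217, p* = 135.2217.
At the floor p = 135.75, quantity demanded = (203.5 − 135.75)/1.3 = 52.1154.
Sellers' marginal cost at q' = 52.1154: 82.7 + 1·52.1154 = 134.8154.
Δq = 52.5217 − 52.1154 = 0.4063; wedge = 135.75 − 134.8154 = 0.9346.
The triangle = ½ × 0.4063 × 0.9346 = 0.19.

0.19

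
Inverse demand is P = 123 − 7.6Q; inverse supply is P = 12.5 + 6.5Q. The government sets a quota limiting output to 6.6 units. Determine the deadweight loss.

Competitive equilibrium: 123 − 7.6Q = 12.5 + 6.5Q → Q* = 7.8369, P* = 63.4397.
At Q = 6.6: demand price = 123 − 7.6·6.6 = 72.84; supply price = 12.5 + 6.5·6.6 = 55.4.
ΔQ = 7.8369 − 6.6 = 1.2369; wedge = 72.84 − 55.4 = 17.44.
The triangle = ½ × 1.2369 × 17.44 = 10.79.

10.79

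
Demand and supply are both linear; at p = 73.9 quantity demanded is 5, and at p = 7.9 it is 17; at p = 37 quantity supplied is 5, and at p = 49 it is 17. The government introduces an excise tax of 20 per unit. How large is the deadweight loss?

30.77

Demand slope = (7.9 − 73.9)/(17 − 5) = −5.5, so p = 101.4 − 5.5q.
Supply slope = (49 − 37)/(17 − 5) = 1, so p = 32 + q.
Competitive equilibrium: 101.4 − 5.5q = 32 + q → q* = 10.6769, p* = 42.6769.
With the tax, the buyer price exceeds the seller price by 20: (101.4 − 5.5q) − (32 + q) = 20 → q' = 7.6.
Δq = 10.6769 − 7.6 = 3.0769; the wedge equals the tax, 20.
Welfare loss = ½ × 3.0769 × 20 = 30.77.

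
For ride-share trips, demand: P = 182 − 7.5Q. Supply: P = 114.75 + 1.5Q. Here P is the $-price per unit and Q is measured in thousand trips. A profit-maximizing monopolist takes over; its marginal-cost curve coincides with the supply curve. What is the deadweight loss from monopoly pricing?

$51.91 thousand

Competitive equilibrium: 182 − 7.5Q = 114.75 + 1.5Q → Q* = 7.4722, P* = 125.9583.
Marginal revenue: MR = 182 − 15Q. Set MR = MC: 182 − 15Q = 114.75 + 1.5Q → Q_m = 4.0758.
Price P_m = 182 − 7.5·4.0758 = 151.4315; MC(Q_m) = 114.75 + 1.5·4.0758 = 120.8637.
Competitive Q* = 7.4722, so ΔQ = 3.3964; wedge = 151.4315 − 120.8637 = 30.5678.
The triangle = ½ × 3.3964 × 30.5678 = $51.91 thousand.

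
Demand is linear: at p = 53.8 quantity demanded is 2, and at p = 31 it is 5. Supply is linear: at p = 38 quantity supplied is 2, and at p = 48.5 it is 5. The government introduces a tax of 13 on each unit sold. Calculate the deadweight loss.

Demand slope = (31 − 53.8)/(5 − 2) = −7.6, so p = 69 − 7.6q.
Supply slope = (48.5 − 38)/(5 − 2) = 3.5, so p = 31 + 3.5q.
Competitive equilibrium: 69 − 7.6q = 31 + 3.5q → q* = 3.4234, p* = 42.982.
With the tax, the buyer price exceeds the seller price by 13: (69 − 7.6q) − (31 + 3.5q) = 13 → q' = 2.2523.
Δq = 3.4234 − 2.2523 = 1.1711; the wedge equals the tax, 13.
DWL = ½ × 1.1711 × 13 = 7.61.

7.61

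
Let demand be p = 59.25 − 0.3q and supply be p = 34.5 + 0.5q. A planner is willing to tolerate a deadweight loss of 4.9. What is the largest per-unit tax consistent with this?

Competitive equilibrium: 59.25 − 0.3q = 34.5 + 0.5q → q* = 30.9375, p* = 49.9688.
A tax t gives Δq = t/0.8 and wedge t, so DWL = t²/1.6.
t²/1.6 = 4.9 → t² = 7.84 → t = 2.8.

2.8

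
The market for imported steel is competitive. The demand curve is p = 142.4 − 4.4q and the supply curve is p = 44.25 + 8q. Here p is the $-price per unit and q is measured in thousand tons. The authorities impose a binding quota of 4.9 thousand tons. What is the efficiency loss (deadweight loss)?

$56.37 thousand

Competitive equilibrium: 142.4 − 4.4q = 44.25 + 8q → q* = 7.9153, p* = 107.5726.
At q = 4.9: demand price = 142.4 − 4.4·4.9 = 120.84; supply price = 44.25 + 8·4.9 = 83.45.
Δq = 7.9153 − 4.9 = 3.0153; wedge = 120.84 − 83.45 = 37.39.
The triangle = ½ × 3.0153 × 37.39 = $56.37 thousand.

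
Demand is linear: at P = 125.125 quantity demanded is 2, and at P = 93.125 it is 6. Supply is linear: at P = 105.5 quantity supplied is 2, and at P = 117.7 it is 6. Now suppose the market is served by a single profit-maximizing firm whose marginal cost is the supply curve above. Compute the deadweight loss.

13.89

Demand slope = (93.125 − 125.125)/(6 − 2) = −8, so P = 141.125 − 8Q.
Supply slope = (117.7 − 105.5)/(6 − 2) = 3.05, so P = 99.4 + 3.05Q.
Competitive equilibrium: 141.125 − 8Q = 99.4 + 3.05Q → Q* = 3.776, P* = 110.9169.
Marginal revenue: MR = 141.125 − 16Q. Set MR = MC: 141.125 − 16Q = 99.4 + 3.05Q → Q_m = 2.1903.
Price P_m = 141.125 − 8·2.1903 = 123.6026; MC(Q_m) = 99.4 + 3.05·2.1903 = 106.0804.
Competitive Q* = 3.776, so ΔQ = 1.5857; wedge = 123.6026 − 106.0804 = 17.5222.
Welfare loss = ½ × 1.5857 × 17.5222 = 13.89.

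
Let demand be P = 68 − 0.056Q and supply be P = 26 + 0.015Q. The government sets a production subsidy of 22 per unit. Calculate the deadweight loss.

Competitive equilibrium: 68 − 0.056Q = 26 + 0.015Q → Q* = 591.5493, P* = 34.8732.
The subsidy lowers effective supply by 22: P = 4 + 0.015Q.
New quantity: 68 − 0.056Q = 4 + 0.015Q → Q' = 901.4085.
Overproduction ΔQ = 901.4085 − 591.5493 = 309.8592; wedge = subsidy = 22.
The triangle = ½ × 309.8592 × 22 = 3408.45.

3408.45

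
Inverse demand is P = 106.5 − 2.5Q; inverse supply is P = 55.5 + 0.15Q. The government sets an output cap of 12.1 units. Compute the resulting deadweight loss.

67.65

Competitive equilibrium: 106.5 − 2.5Q = 55.5 + 0.15Q → Q* = 19.2453, P* = 58.3868.
At Q = 12.1: demand price = 106.5 − 2.5·12.1 = 76.25; supply price = 55.5 + 0.15·12.1 = 57.315.
ΔQ = 19.2453 − 12.1 = 7.1453; wedge = 76.25 − 57.315 = 18.935.
The triangle = ½ × 7.1453 × 18.935 = 67.65.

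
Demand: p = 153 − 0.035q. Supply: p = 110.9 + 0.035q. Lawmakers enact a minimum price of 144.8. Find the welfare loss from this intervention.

4717.79

Competitive equilibrium: 153 − 0.035q = 110.9 + 0.035q → q* = 601.4286, p* = 131.95.
At the floor p = 144.8, quantity demanded = (153 − 144.8)/0.035 = 234.2857.
Sellers' marginal cost at q' = 234.2857: 110.9 + 0.035·234.2857 = 119.1.
Δq = 601.4286 − 234.2857 = 367.1429; wedge = 144.8 − 119.1 = 25.7.
Deadweight loss = ½ × 367.1429 × 25.7 = 4717.79.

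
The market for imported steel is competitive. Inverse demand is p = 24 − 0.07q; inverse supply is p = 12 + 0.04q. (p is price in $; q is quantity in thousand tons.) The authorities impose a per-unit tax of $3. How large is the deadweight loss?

$40.91 thousand

Competitive equilibrium: 24 − 0.07q = 12 + 0.04q → q* = 109.0909, p* = 16.3636.
With the tax, the buyer price exceeds the seller price by 3: (24 − 0.07q) − (12 + 0.04q) = 3 → q' = 81.8182.
Δq = 109.0909 − 81.8182 = 27.2727; the wedge equals the tax, 3.
Welfare loss = ½ × 27.2727 × 3 = $40.91 thousand.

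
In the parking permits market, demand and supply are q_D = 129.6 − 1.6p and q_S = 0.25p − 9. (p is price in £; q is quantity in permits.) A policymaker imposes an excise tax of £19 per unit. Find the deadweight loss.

£39.03

In inverse form: demand p = 81 − 0.625q, supply p = 36 + 4q.
Competitive equilibrium: 81 − 0.625q = 36 + 4q → q* = 9.7297, p* = 74.9189.
With the tax, the buyer price exceeds the seller price by 19: (81 − 0.625q) − (36 + 4q) = 19 → q' = 5.6216.
Δq = 9.7297 − 5.6216 = 4.1081; the wedge equals the tax, 19.
DWL = ½ × 4.1081 × 19 = £39.03.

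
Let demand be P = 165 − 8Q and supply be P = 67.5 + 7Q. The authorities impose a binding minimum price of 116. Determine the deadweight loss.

1.05

Competitive equilibrium: 165 − 8Q = 67.5 + 7Q → Q* = 6.5, P* = 113.
At the floor P = 116, quantity demanded = (165 − 116)/8 = 6.125.
Sellers' marginal cost at Q' = 6.125: 67.5 + 7·6.125 = 110.375.
ΔQ = 6.5 − 6.125 = 0.375; wedge = 116 − 110.375 = 5.625.
The triangle = ½ × 0.375 × 5.625 = 1.05.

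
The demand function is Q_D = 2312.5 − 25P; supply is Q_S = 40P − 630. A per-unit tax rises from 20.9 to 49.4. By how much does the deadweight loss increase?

In inverse form: demand P = 92.5 − 0.04Q, supply P = 15.75 + 0.025Q.
Competitive equilibrium: 92.5 − 0.04Q = 15.75 + 0.025Q → Q* = 1180.7692, P* = 45.2692.
For a per-unit tax t: ΔQ = t/0.065, so DWL = ½·t·(t/0.065) = t²/0.13.
At t = 20.9: DWL = 3360.077. At t = 49.4: DWL = 18772.
Increase = 18772 − 3360.077 = 15411.92.

15411.92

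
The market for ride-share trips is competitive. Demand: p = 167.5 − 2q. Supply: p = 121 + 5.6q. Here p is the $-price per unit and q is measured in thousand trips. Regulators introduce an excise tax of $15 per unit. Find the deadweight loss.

$14.80 thousand

Competitive equilibrium: 167.5 − 2q = 121 + 5.6q → q* = 6.1184, p* = 155.2632.
With the tax, the buyer price exceeds the seller price by 15: (167.5 − 2q) − (121 + 5.6q) = 15 → q' = 4.1447.
Δq = 6.1184 − 4.1447 = 1.9737; the wedge equals the tax, 15.
DWL = ½ × 1.9737 × 15 = $14.80 thousand.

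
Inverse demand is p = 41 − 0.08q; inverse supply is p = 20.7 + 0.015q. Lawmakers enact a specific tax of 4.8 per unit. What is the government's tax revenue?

783.16

Competitive equilibrium: 41 − 0.08q = 20.7 + 0.015q → q* = 213.6842, p* = 23.9053.
With the tax, the buyer price exceeds the seller price by 4.8: (41 − 0.08q) − (20.7 + 0.015q) = 4.8 → q' = 163.1579.
Tax revenue = 4.8 × 163.1579 = 783.16.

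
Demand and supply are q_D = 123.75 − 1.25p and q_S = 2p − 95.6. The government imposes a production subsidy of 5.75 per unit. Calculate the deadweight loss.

In inverse form: demand p = 99 − 0.8q, supply p = 47.8 + 0.5q.
Competitive equilibrium: 99 − 0.8q = 47.8 + 0.5q → q* = 39.3846, p* = 67.4923.
The subsidy lowers effective supply by 5.75: p = 42.05 + 0.5q.
New quantity: 99 − 0.8q = 42.05 + 0.5q → q' = 43.8077.
Overproduction Δq = 43.8077 − 39.3846 = 4.4231; wedge = subsidy = 5.75.
DWL = ½ × 4.4231 × 5.75 = 12.72.

12.72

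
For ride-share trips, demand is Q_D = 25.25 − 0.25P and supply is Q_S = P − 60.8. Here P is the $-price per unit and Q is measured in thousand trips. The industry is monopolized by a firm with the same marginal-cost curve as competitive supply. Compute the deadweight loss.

$31.92 thousand

In inverse form: demand P = 101 − 4Q, supply P = 60.8 + Q.
Competitive equilibrium: 101 − 4Q = 60.8 + Q → Q* = 8.04, P* = 68.84.
Marginal revenue: MR = 101 − 8Q. Set MR = MC: 101 − 8Q = 60.8 + Q → Q_m = 4.4667.
Price P_m = 101 − 4·4.4667 = 83.1332; MC(Q_m) = 60.8 + 1·4.4667 = 65.2667.
Competitive Q* = 8.04, so ΔQ = 3.5733; wedge = 83.1332 − 65.2667 = 17.8665.
The triangle = ½ × 3.5733 × 17.8665 = $31.92 thousand.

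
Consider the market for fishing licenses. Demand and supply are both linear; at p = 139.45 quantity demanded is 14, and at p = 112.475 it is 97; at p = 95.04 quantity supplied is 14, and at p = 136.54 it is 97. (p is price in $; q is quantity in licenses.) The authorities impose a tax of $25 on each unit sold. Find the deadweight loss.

$378.79

Demand slope = (112.475 − 139.45)/(97 − 14) = −0.325, so p = 144 − 0.325q.
Supply slope = (136.54 − 95.04)/(97 − 14) = 0.5, so p = 88.04 + 0.5q.
Competitive equilibrium: 144 − 0.325q = 88.04 + 0.5q → q* = 67.8303, p* = 121.9552.
With the tax, the buyer price exceeds the seller price by 25: (144 − 0.325q) − (88.04 + 0.5q) = 25 → q' = 37.5273.
Δq = 67.8303 − 37.5273 = 30.303; the wedge equals the tax, 25.
Deadweight loss = ½ × 30.303 × 25 = $378.79.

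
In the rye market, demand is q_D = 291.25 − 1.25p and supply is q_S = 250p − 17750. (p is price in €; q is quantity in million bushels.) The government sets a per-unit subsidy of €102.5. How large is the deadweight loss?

In inverse form: demand p = 233 − 0.8q, supply p = 71 + 0.004q.
Competitive equilibrium: 233 − 0.8q = 71 + 0.004q → q* = 201.4925, p* = 71.806.
The subsidy lowers effective supply by 102.5: p = 0.004q − 31.5.
New quantity: 233 − 0.8q = 0.004q − 31.5 → q' = 328.9801.
Overproduction Δq = 328.9801 − 201.4925 = 127.4876; wedge = subsidy = 102.5.
Welfare loss = ½ × 127.4876 × 102.5 = €6533.74 million.

€6533.74 million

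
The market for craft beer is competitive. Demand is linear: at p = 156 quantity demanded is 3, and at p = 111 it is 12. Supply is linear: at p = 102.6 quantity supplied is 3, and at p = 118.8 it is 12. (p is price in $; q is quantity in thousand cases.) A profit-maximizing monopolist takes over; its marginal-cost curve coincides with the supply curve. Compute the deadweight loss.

Demand slope = (111 − 156)/(12 − 3) = −5, so p = 171 − 5q.
Supply slope = (118.8 − 102.6)/(12 − 3) = 1.8, so p = 97.2 + 1.8q.
Competitive equilibrium: 171 − 5q = 97.2 + 1.8q → q* = 10.8529, p* = 116.7353.
Marginal revenue: MR = 171 − 10q. Set MR = MC: 171 − 10q = 97.2 + 1.8q → q_m = 6.2542.
Price p_m = 171 − 5·6.2542 = 139.729; MC(q_m) = 97.2 + 1.8·6.2542 = 108.4576.
Competitive q* = 10.8529, so Δq = 4.5987; wedge = 139.729 − 108.4576 = 31.2714.
Deadweight loss = ½ × 4.5987 × 31.2714 = $71.90 thousand.

$71.90 thousand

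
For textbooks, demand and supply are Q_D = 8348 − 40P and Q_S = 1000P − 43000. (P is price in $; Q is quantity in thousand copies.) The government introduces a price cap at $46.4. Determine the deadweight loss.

In inverse form: demand P = 208.7 − 0.025Q, supply P = 43 + 0.001Q.
Competitive equilibrium: 208.7 − 0.025Q = 43 + 0.001Q → Q* = 6373.0769, P* = 49.3731.
At the ceiling P = 46.4, quantity supplied = (46.4 − 43)/0.001 = 3400.
Willingness to pay at Q' = 3400: 208.7 − 0.025·3400 = 123.7.
ΔQ = 6373.0769 − 3400 = 2973.0769; wedge = 123.7 − 46.4 = 77.3.
DWL = ½ × 2973.0769 × 77.3 = $114909.42 thousand.

$114909.42 thousand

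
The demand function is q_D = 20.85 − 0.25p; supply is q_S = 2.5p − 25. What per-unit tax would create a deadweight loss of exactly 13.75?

In inverse form: demand p = 83.4 − 4q, supply p = 10 + 0.4q.
Competitive equilibrium: 83.4 − 4q = 10 + 0.4q → q* = 16.6818, p* = 16.6727.
A tax t gives Δq = t/4.4 and wedge t, so DWL = t²/8.8.
t²/8.8 = 13.75 → t² = 121 → t = 11.

11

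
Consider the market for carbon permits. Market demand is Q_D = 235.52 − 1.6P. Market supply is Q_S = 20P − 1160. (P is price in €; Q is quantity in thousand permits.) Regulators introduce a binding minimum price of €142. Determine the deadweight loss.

€5175.03 thousand

In inverse form: demand P = 147.2 − 0.625Q, supply P = 58 + 0.05Q.
Competitive equilibrium: 147.2 − 0.625Q = 58 + 0.05Q → Q* = 132.14815, P* = 64.60741.
At the floor P = 142, quantity demanded = (147.2 − 142)/0.625 = 8.32.
Sellers' marginal cost at Q' = 8.32: 58 + 0.05·8.32 = 58.416.
ΔQ = 132.14815 − 8.32 = 123.82815; wedge = 142 − 58.416 = 83.584.
Welfare loss = ½ × 123.82815 × 83.584 = €5175.03 thousand.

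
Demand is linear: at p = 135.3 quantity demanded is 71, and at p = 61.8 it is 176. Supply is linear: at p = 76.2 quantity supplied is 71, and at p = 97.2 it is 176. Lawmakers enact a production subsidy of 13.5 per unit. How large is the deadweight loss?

101.25

Demand slope = (61.8 − 135.3)/(176 − 71) = −0.7, so p = 185 − 0.7q.
Supply slope = (97.2 − 76.2)/(176 − 71) = 0.2, so p = 62 + 0.2q.
Competitive equilibrium: 185 − 0.7q = 62 + 0.2q → q* = 136.6667, p* = 89.3333.
The subsidy lowers effective supply by 13.5: p = 48.5 + 0.2q.
New quantity: 185 − 0.7q = 48.5 + 0.2q → q' = 151.6667.
Overproduction Δq = 151.6667 − 136.6667 = 15; wedge = subsidy = 13.5.
DWL = ½ × 15 × 13.5 = 101.25.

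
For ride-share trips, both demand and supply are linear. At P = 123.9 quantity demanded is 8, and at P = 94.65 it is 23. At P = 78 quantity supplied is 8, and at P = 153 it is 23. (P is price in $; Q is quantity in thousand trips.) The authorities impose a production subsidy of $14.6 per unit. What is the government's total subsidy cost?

Demand slope = (94.65 − 123.9)/(23 − 8) = −1.95, so P = 139.5 − 1.95Q.
Supply slope = (153 − 78)/(23 − 8) = 5, so P = 38 + 5Q.
Competitive equilibrium: 139.5 − 1.95Q = 38 + 5Q → Q* = 14.6043, P* = 111.0216.
The subsidy lowers effective supply by 14.6: P = 23.4 + 5Q.
New quantity: 139.5 − 1.95Q = 23.4 + 5Q → Q' = 16.705.
Total subsidy cost = 14.6 × 16.705 = $243.89 thousand.

$243.89 thousand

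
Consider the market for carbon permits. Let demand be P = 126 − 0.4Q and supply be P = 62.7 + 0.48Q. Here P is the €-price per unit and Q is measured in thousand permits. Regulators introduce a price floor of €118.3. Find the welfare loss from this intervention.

Competitive equilibrium: 126 − 0.4Q = 62.7 + 0.48Q → Q* = 71.9318, P* = 97.2273.
At the floor P = 118.3, quantity demanded = (126 − 118.3)/0.4 = 19.25.
Sellers' marginal cost at Q' = 19.25: 62.7 + 0.48·19.25 = 71.94.
ΔQ = 71.9318 − 19.25 = 52.6818; wedge = 118.3 − 71.94 = 46.36.
Deadweight loss = ½ × 52.6818 × 46.36 = €1221.16 thousand.

€1221.16 thousand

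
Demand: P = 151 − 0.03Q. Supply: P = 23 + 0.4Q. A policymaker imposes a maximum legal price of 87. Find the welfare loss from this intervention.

Competitive equilibrium: 151 − 0.03Q = 23 + 0.4Q → Q* = 297.6744, P* = 142.0698.
At the ceiling P = 87, quantity supplied = (87 − 23)/0.4 = 160.
Willingness to pay at Q' = 160: 151 − 0.03·160 = 146.2.
ΔQ = 297.6744 − 160 = 137.6744; wedge = 146.2 − 87 = 59.2.
Deadweight loss = ½ × 137.6744 × 59.2 = 4075.16.

4075.16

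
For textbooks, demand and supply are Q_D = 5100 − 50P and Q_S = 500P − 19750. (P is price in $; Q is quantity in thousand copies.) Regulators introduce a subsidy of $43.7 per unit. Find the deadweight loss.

In inverse form: demand P = 102 − 0.02Q, supply P = 39.5 + 0.002Q.
Competitive equilibrium: 102 − 0.02Q = 39.5 + 0.002Q → Q* = 2840.90909, P* = 45.18182.
The subsidy lowers effective supply by 43.7: P = 0.002Q − 4.2.
New quantity: 102 − 0.02Q = 0.002Q − 4.2 → Q' = 4827.27273.
Overproduction ΔQ = 4827.27273 − 2840.90909 = 1986.36364; wedge = subsidy = 43.7.
The triangle = ½ × 1986.36364 × 43.7 = $43402.05 thousand.

$43402.05 thousand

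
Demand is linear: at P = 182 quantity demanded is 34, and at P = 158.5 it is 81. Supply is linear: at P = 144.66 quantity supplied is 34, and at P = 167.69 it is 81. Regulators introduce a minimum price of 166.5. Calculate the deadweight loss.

22.33

Demand slope = (158.5 − 182)/(81 − 34) = −0.5, so P = 199 − 0.5Q.
Supply slope = (167.69 − 144.66)/(81 − 34) = 0.49, so P = 128 + 0.49Q.
Competitive equilibrium: 199 − 0.5Q = 128 + 0.49Q → Q* = 71.7172, P* = 163.1414.
At the floor P = 166.5, quantity demanded = (199 − 166.5)/0.5 = 65.
Sellers' marginal cost at Q' = 65: 128 + 0.49·65 = 159.85.
ΔQ = 71.7172 − 65 = 6.7172; wedge = 166.5 − 159.85 = 6.65.
The triangle = ½ × 6.7172 × 6.65 = 22.33.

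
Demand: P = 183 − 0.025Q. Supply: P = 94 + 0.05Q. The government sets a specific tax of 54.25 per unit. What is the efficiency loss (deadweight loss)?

Competitive equilibrium: 183 − 0.025Q = 94 + 0.05Q → Q* = 1186.6667, P* = 153.3333.
With the tax, the buyer price exceeds the seller price by 54.25: (183 − 0.025Q) − (94 + 0.05Q) = 54.25 → Q' = 463.3333.
ΔQ = 1186.6667 − 463.3333 = 723.3334; the wedge equals the tax, 54.25.
Deadweight loss = ½ × 723.3334 × 54.25 = 19620.42.

19620.42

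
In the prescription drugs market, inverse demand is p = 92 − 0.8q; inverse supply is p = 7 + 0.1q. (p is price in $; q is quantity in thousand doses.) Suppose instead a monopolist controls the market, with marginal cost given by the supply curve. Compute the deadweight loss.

Competitive equilibrium: 92 − 0.8q = 7 + 0.1q → q* = 94.4444, p* = 16.4444.
Marginal revenue: MR = 92 − 1.6q. Set MR = MC: 92 − 1.6q = 7 + 0.1q → q_m = 50.
Price p_m = 92 − 0.8·50 = 52; MC(q_m) = 7 + 0.1·50 = 12.
Competitive q* = 94.4444, so Δq = 44.4444; wedge = 52 − 12 = 40.
The triangle = ½ × 44.4444 × 40 = $888.89 thousand.

$888.89 thousand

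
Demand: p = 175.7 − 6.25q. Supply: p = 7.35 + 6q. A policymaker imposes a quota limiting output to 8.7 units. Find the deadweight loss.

155.76

Competitive equilibrium: 175.7 − 6.25q = 7.35 + 6q → q* = 13.7429, p* = 89.8071.
At q = 8.7: demand price = 175.7 − 6.25·8.7 = 121.325; supply price = 7.35 + 6·8.7 = 59.55.
Δq = 13.7429 − 8.7 = 5.0429; wedge = 121.325 − 59.55 = 61.775.
The triangle = ½ × 5.0429 × 61.775 = 155.76.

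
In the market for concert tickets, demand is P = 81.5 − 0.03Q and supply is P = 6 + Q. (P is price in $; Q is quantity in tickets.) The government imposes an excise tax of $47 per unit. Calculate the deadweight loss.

Competitive equilibrium: 81.5 − 0.03Q = 6 + Q → Q* = 73.301, P* = 79.301.
With the tax, the buyer price exceeds the seller price by 47: (81.5 − 0.03Q) − (6 + Q) = 47 → Q' = 27.6699.
ΔQ = 73.301 − 27.6699 = 45.6311; the wedge equals the tax, 47.
The triangle = ½ × 45.6311 × 47 = $1072.33.

$1072.33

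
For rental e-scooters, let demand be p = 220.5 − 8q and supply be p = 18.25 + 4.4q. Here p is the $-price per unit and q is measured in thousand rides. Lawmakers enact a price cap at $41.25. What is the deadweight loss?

$761.59 thousand

Competitive equilibrium: 220.5 − 8q = 18.25 + 4.4q → q* = 16.3105, p* = 90.0161.
At the ceiling p = 41.25, quantity supplied = (41.25 − 18.25)/4.4 = 5.2273.
Willingness to pay at q' = 5.2273: 220.5 − 8·5.2273 = 178.6816.
Δq = 16.3105 − 5.2273 = 11.0832; wedge = 178.6816 − 41.25 = 137.4316.
DWL = ½ × 11.0832 × 137.4316 = $761.59 thousand.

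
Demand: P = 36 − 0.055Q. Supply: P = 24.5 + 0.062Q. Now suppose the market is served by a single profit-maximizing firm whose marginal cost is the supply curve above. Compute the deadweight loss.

Competitive equilibrium: 36 − 0.055Q = 24.5 + 0.062Q → Q* = 98.2906, P* = 30.594.
Marginal revenue: MR = 36 − 0.11Q. Set MR = MC: 36 − 0.11Q = 24.5 + 0.062Q → Q_m = 66.8605.
Price P_m = 36 − 0.055·66.8605 = 32.3227; MC(Q_m) = 24.5 + 0.062·66.8605 = 28.6454.
Competitive Q* = 98.2906, so ΔQ = 31.4301; wedge = 32.3227 − 28.6454 = 3.6773.
Welfare loss = ½ × 31.4301 × 3.6773 = 57.79.

57.79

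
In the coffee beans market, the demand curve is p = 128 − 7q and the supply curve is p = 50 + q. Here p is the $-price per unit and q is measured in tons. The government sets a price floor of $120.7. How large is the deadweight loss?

$303.26

Competitive equilibrium: 128 − 7q = 50 + q → q* = 9.75, p* = 59.75.
At the floor p = 120.7, quantity demanded = (128 − 120.7)/7 = 1.0429.
Sellers' marginal cost at q' = 1.0429: 50 + 1·1.0429 = 51.0429.
Δq = 9.75 − 1.0429 = 8.7071; wedge = 120.7 − 51.0429 = 69.6571.
DWL = ½ × 8.7071 × 69.6571 = $303.26.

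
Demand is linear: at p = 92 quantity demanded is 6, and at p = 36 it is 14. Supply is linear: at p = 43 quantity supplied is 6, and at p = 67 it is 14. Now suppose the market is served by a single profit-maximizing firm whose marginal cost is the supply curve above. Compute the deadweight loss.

100.72

Demand slope = (36 − 92)/(14 − 6) = −7, so p = 134 − 7q.
Supply slope = (67 − 43)/(14 − 6) = 3, so p = 25 + 3q.
Competitive equilibrium: 134 − 7q = 25 + 3q → q* = 10.9, p* = 57.7.
Marginal revenue: MR = 134 − 14q. Set MR = MC: 134 − 14q = 25 + 3q → q_m = 6.4118.
Price p_m = 134 − 7·6.4118 = 89.1174; MC(q_m) = 25 + 3·6.4118 = 44.2354.
Competitive q* = 10.9, so Δq = 4.4882; wedge = 89.1174 − 44.2354 = 44.882.
Deadweight loss = ½ × 4.4882 × 44.882 = 100.72.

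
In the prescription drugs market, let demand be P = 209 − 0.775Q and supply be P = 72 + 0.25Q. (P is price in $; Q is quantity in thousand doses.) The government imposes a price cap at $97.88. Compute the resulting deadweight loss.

$465.52 thousand

Competitive equilibrium: 209 − 0.775Q = 72 + 0.25Q → Q* = 133.6585, P* = 105.4146.
At the ceiling P = 97.88, quantity supplied = (97.88 − 72)/0.25 = 103.52.
Willingness to pay at Q' = 103.52: 209 − 0.775·103.52 = 128.772.
ΔQ = 133.6585 − 103.52 = 30.1385; wedge = 128.772 − 97.88 = 30.892.
Welfare loss = ½ × 30.1385 × 30.892 = $465.52 thousand.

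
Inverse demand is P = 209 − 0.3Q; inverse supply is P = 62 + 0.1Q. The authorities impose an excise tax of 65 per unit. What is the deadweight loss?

Competitive equilibrium: 209 − 0.3Q = 62 + 0.1Q → Q* = 367.5, P* = 98.75.
With the tax, the buyer price exceeds the seller price by 65: (209 − 0.3Q) − (62 + 0.1Q) = 65 → Q' = 205.
ΔQ = 367.5 − 205 = 162.5; the wedge equals the tax, 65.
Welfare loss = ½ × 162.5 × 65 = 5281.25.

5281.25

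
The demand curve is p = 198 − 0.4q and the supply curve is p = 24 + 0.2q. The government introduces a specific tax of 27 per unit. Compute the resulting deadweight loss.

Competitive equilibrium: 198 − 0.4q = 24 + 0.2q → q* = 290, p* = 82.
With the tax, the buyer price exceeds the seller price by 27: (198 − 0.4q) − (24 + 0.2q) = 27 → q' = 245.
Δq = 290 − 245 = 45; the wedge equals the tax, 27.
DWL = ½ × 45 × 27 = 607.50.

607.50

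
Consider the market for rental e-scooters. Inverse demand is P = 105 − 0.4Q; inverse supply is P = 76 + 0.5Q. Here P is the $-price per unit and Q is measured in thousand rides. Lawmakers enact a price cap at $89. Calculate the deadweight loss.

Competitive equilibrium: 105 − 0.4Q = 76 + 0.5Q → Q* = 32.2222, P* = 92.1111.
At the ceiling P = 89, quantity supplied = (89 − 76)/0.5 = 26.
Willingness to pay at Q' = 26: 105 − 0.4·26 = 94.6.
ΔQ = 32.2222 − 26 = 6.2222; wedge = 94.6 − 89 = 5.6.
The triangle = ½ × 6.2222 × 5.6 = $17.42 thousand.

$17.42 thousand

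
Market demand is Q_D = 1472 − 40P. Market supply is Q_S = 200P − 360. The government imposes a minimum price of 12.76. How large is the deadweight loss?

630.79

In inverse form: demand P = 36.8 − 0.025Q, supply P = 1.8 + 0.005Q.
Competitive equilibrium: 36.8 − 0.025Q = 1.8 + 0.005Q → Q* = 1166.6667, P* = 7.6333.
At the floor P = 12.76, quantity demanded = (36.8 − 12.76)/0.025 = 961.6.
Sellers' marginal cost at Q' = 961.6: 1.8 + 0.005·961.6 = 6.608.
ΔQ = 1166.6667 − 961.6 = 205.0667; wedge = 12.76 − 6.608 = 6.152.
The triangle = ½ × 205.0667 × 6.152 = 630.79.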